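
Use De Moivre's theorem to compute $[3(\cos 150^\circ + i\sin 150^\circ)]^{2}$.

By De Moivre: z^n = r^n(cos(nθ) + i sin(nθ))
= 3^2(cos(2*150°) + i sin(2*150°))
= 9(cos 300° + i sin 300°)
= 9/2 - (9*sqrt(3)/2)i


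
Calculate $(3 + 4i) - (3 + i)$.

(3 - 3) + (4 - 1)i = 3i


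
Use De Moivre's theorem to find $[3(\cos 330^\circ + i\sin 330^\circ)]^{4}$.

By De Moivre: z^n = r^n(cos(nθ) + i sin(nθ))
= 3^4(cos(4*330°) + i sin(4*330°))
= 81(cos 240° + i sin 240°)
= -81/2 - (81*sqrt(3)/2)i


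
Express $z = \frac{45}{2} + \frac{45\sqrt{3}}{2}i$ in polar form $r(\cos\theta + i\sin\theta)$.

r = |z| = sqrt(a^2 + b^2) = sqrt((45/2)^2 + (45*sqrt(3)/2)^2) = sqrt(2025/4 + 6075/4) = sqrt(2025) = 45
θ = arctan(b/a) = arctan(38.9711/22.5) (quadrant-adjusted) = 60°
z = 45(cos 60° + i sin 60°)


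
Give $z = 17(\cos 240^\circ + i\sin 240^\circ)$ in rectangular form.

a = r cos θ = 17 * -1/2 = -17/2
b = r sin θ = 17 * -sqrt(3)/2 = -17*sqrt(3)/2
z = -17/2 - (17*sqrt(3)/2)i


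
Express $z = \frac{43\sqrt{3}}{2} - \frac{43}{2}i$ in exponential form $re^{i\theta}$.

r = |z| = sqrt((43*sqrt(3)/2)^2 + (-43/2)^2) = sqrt(5547/4 + 1849/4) = sqrt(1849) = 43
θ = arctan(b/a) = arctan(-21.5/37.2391) (quadrant-adjusted) = -30° = -π/6
z = 43e^(-i*π/6)


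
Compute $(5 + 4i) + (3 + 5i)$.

(5 + 3) + (4 + 5)i = 8 + 9i


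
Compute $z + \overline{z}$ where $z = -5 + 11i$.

z + conjugate(z) = (a + bi) + (a - bi) = 2a
= 2 * (-5) = -10


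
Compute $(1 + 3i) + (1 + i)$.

(1 + 1) + (3 + 1)i = 2 + 4i


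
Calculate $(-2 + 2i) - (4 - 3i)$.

(-2 - 4) + (2 - (-3))i = -6 + 5i


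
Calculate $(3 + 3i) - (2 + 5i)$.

(3 - 2) + (3 - 5)i = 1 - 2i


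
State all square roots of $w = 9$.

|w| = 9, arg(w) = 0°
Root modulus = 9^(1/2) = 3
Root arguments: θ_k = (0° + 360°k)/2 for k = 0, 1, ..., 1
Roots: 3, -3


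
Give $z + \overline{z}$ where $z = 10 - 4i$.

z + conjugate(z) = (a + bi) + (a - bi) = 2a
= 2 * 10 = 20


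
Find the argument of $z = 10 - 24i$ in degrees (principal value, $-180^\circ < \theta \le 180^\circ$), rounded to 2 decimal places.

θ = arctan(b/a) = arctan(-24/10) (quadrant-adjusted) = -67.38°


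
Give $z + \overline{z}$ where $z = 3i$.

z + conjugate(z) = (a + bi) + (a - bi) = 2a
= 2 * 0 = 0


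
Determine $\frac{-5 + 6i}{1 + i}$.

Multiply numerator and denominator by conjugate (1 - i):
= (-5 + 6i)(1 - i) / (1^2 + 1^2)
= (1 + 11i) / 2
= 1/2 + (11/2)i


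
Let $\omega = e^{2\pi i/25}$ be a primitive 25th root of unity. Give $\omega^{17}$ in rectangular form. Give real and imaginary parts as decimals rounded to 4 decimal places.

ω^17 = e^(2πi·17/25) = e^(i·34π/25)
= cos(34π/25) + i sin(34π/25)
= -0.4258 - 0.9048i


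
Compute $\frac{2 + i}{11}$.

Divisor is real, so divide each part by 11:
= 2/11 + (1/11)i


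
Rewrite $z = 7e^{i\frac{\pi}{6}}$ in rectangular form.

a = r cos θ = 7 * sqrt(3)/2 = 7*sqrt(3)/2
b = r sin θ = 7 * 1/2 = 7/2
z = 7*sqrt(3)/2 + (7/2)i


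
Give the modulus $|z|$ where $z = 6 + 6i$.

|z| = sqrt(a^2 + b^2) = sqrt(6^2 + 6^2) = sqrt(72) = sqrt(72)


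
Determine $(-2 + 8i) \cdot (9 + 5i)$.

(a1*a2 - b1*b2) + (a1*b2 + b1*a2)i
= (-18 - 40) + (-10 + 72)i
= -58 + 62i


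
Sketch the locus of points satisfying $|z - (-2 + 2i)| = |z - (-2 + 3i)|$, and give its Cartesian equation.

|z - z1| = |z - z2| means z is equidistant from z1 and z2,
i.e. the perpendicular bisector of the segment from (-2, 2) to (-2, 3) (midpoint (-2, 5/2)).
With z = x + yi, square both sides:
(x - (-2))^2 + (y - 2)^2 = (x - (-2))^2 + (y - 3)^2
The x^2 and y^2 terms cancel: 0x + 2y = 13 - 8 = 5
Simplify: y = 5/2
Locus: Perpendicular bisector of the segment from (-2, 2) to (-2, 3): the line y = 5/2


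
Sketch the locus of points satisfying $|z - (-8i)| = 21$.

|z - z0| = r describes a circle centered at z0 with radius r
Here z0 = -8i and r = 21
Locus: Circle centered at (0, -8) with radius 21


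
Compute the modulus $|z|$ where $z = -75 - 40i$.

|z| = sqrt(a^2 + b^2) = sqrt((-75)^2 + (-40)^2) = sqrt(7225) = 85


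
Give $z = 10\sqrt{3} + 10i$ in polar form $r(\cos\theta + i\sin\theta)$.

r = |z| = sqrt(a^2 + b^2) = sqrt((10*sqrt(3))^2 + (10)^2) = sqrt(300 + 100) = sqrt(400) = 20
θ = arctan(b/a) = arctan(10/17.3205) (quadrant-adjusted) = 30°
z = 20(cos 30° + i sin 30°)


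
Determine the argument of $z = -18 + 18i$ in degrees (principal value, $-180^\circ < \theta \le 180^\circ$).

θ = arctan(b/a) = arctan(18/-18) (quadrant-adjusted) = 135°


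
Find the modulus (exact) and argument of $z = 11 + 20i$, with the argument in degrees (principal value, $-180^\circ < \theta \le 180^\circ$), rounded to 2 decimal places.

|z| = sqrt(11^2 + 20^2) = sqrt(521)
arg(z) = arctan(b/a) = arctan(20/11) (quadrant-adjusted) = 61.19°


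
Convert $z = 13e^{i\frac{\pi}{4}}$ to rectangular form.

a = r cos θ = 13 * sqrt(2)/2 = 13*sqrt(2)/2
b = r sin θ = 13 * sqrt(2)/2 = 13*sqrt(2)/2
z = 13*sqrt(2)/2 + (13*sqrt(2)/2)i


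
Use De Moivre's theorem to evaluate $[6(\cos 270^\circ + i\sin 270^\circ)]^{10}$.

By De Moivre: z^n = r^n(cos(nθ) + i sin(nθ))
= 6^10(cos(10*270°) + i sin(10*270°))
= 60466176(cos 180° + i sin 180°)
= -60466176


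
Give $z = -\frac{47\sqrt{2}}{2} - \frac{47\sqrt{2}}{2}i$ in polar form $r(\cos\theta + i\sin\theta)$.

r = |z| = sqrt(a^2 + b^2) = sqrt((-47*sqrt(2)/2)^2 + (-47*sqrt(2)/2)^2) = sqrt(2209/2 + 2209/2) = sqrt(2209) = 47
θ = arctan(b/a) = arctan(-33.234/-33.234) (quadrant-adjusted) = 225°
z = 47(cos 225° + i sin 225°)


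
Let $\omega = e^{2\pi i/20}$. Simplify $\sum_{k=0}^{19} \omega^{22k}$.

Let ζ = ω^22 = e^(2πi·22/20). Since 20 ∤ 22, ζ ≠ 1.
Sum = Σ_{k=0}^{19} ζ^k = (ζ^20 - 1)/(ζ - 1) = (ω^{22·20} - 1)/(ζ - 1) = (1 - 1)/(ζ - 1) = 0


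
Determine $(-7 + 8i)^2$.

(a + bi)^2 = a^2 - b^2 + 2abi
= (-7)^2 - 8^2 + 2*(-7)*8i
= -15 - 112i


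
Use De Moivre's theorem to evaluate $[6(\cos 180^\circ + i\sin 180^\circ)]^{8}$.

By De Moivre: z^n = r^n(cos(nθ) + i sin(nθ))
= 6^8(cos(8*180°) + i sin(8*180°))
= 1679616(cos 0° + i sin 0°)
= 1679616


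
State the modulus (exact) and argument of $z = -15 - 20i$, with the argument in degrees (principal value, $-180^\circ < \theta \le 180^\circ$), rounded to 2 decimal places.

|z| = sqrt((-15)^2 + (-20)^2) = 25
arg(z) = arctan(b/a) = arctan(-20/-15) (quadrant-adjusted) = -126.87°


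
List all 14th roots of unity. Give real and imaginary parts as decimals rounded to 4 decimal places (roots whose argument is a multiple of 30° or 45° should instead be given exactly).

ω_k = e^(2πik/14) = cos(2πk/14) + i sin(2πk/14) for k = 0, 1, ..., 13
Roots: 1, 0.9010 + 0.4339i, 0.6235 + 0.7818i, 0.2225 + 0.9749i, -0.2225 + 0.9749i, -0.6235 + 0.7818i, -0.9010 + 0.4339i, -1, -0.9010 - 0.4339i, -0.6235 - 0.7818i, -0.2225 - 0.9749i, 0.2225 - 0.9749i, 0.6235 - 0.7818i, 0.9010 - 0.4339i


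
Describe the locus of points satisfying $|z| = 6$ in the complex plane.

|z| = 6 means sqrt(x^2 + y^2) = 6
This is a circle of radius 6 centered at the origin


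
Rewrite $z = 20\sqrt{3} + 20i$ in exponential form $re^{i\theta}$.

r = |z| = sqrt((20*sqrt(3))^2 + (20)^2) = sqrt(1200 + 400) = sqrt(1600) = 40
θ = arctan(b/a) = arctan(20/34.641) (quadrant-adjusted) = 30° = π/6
z = 40e^(i*π/6)


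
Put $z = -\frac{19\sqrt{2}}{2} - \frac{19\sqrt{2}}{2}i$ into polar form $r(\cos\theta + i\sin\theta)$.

r = |z| = sqrt(a^2 + b^2) = sqrt((-19*sqrt(2)/2)^2 + (-19*sqrt(2)/2)^2) = sqrt(361/2 + 361/2) = sqrt(361) = 19
θ = arctan(b/a) = arctan(-13.435/-13.435) (quadrant-adjusted) = 225°
z = 19(cos 225° + i sin 225°)


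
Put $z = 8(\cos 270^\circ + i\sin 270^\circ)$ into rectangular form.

a = r cos θ = 8 * 0 = 0
b = r sin θ = 8 * -1 = -8
z = -8i


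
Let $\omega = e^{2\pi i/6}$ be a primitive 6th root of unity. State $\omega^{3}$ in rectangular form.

ω^3 = e^(2πi·3/6) = e^(i·1π)
= cos(1π) + i sin(1π)
= -1


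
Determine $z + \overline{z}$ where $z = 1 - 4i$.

z + conjugate(z) = (a + bi) + (a - bi) = 2a
= 2 * 1 = 2


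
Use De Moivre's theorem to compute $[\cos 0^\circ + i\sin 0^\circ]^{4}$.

By De Moivre: z^n = r^n(cos(nθ) + i sin(nθ))
= 1^4(cos(4*0°) + i sin(4*0°))
= 1(cos 0° + i sin 0°)
= 1


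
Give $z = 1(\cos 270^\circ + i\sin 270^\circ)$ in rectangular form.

a = r cos θ = 1 * 0 = 0
b = r sin θ = 1 * -1 = -1
z = -i


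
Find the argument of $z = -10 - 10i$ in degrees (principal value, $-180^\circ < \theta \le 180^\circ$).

θ = arctan(b/a) = arctan(-10/-10) (quadrant-adjusted) = -135°


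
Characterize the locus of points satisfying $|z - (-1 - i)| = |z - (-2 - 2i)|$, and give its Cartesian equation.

|z - z1| = |z - z2| means z is equidistant from z1 and z2,
i.e. the perpendicular bisector of the segment from (-1, -1) to (-2, -2) (midpoint (-3/2, -3/2)).
With z = x + yi, square both sides:
(x - (-1))^2 + (y - (-1))^2 = (x - (-2))^2 + (y - (-2))^2
The x^2 and y^2 terms cancel: -2x + (-2)y = 8 - 2 = 6
Simplify: x + y = -3
Locus: Perpendicular bisector of the segment from (-1, -1) to (-2, -2): the line x + y = -3


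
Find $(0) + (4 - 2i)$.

(0 + 4) + (0 + (-2))i = 4 - 2i


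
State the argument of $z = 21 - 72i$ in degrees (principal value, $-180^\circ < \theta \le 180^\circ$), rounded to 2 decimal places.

θ = arctan(b/a) = arctan(-72/21) (quadrant-adjusted) = -73.74°


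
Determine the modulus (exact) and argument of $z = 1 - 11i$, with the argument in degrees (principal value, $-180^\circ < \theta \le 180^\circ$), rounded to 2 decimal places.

|z| = sqrt(1^2 + (-11)^2) = sqrt(122)
arg(z) = arctan(b/a) = arctan(-11/1) (quadrant-adjusted) = -84.81°


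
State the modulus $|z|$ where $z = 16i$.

|z| = sqrt(a^2 + b^2) = sqrt(0^2 + 16^2) = sqrt(256) = 16


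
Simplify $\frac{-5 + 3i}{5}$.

Divisor is real, so divide each part by 5:
= -1 + (3/5)i


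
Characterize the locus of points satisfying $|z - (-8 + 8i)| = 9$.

|z - z0| = r describes a circle centered at z0 with radius r
Here z0 = -8 + 8i and r = 9
Locus: Circle centered at (-8, 8) with radius 9


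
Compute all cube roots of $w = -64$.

|w| = 64, arg(w) = 180°
Root modulus = 64^(1/3) = 4
Root arguments: θ_k = (180° + 360°k)/3 for k = 0, 1, ..., 2
Roots: 2 + 2*sqrt(3)i, -4, 2 - 2*sqrt(3)i


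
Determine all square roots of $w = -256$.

|w| = 256, arg(w) = 180°
Root modulus = 256^(1/2) = 16
Root arguments: θ_k = (180° + 360°k)/2 for k = 0, 1, ..., 1
Roots: 16i, -16i


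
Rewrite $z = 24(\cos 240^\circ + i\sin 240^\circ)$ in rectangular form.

a = r cos θ = 24 * -1/2 = -12
b = r sin θ = 24 * -sqrt(3)/2 = -12*sqrt(3)
z = -12 - 12*sqrt(3)i


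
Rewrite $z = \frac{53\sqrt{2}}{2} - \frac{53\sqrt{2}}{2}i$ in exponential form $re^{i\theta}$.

r = |z| = sqrt((53*sqrt(2)/2)^2 + (-53*sqrt(2)/2)^2) = sqrt(2809/2 + 2809/2) = sqrt(2809) = 53
θ = arctan(b/a) = arctan(-37.4767/37.4767) (quadrant-adjusted) = -45° = -π/4
z = 53e^(-i*π/4)


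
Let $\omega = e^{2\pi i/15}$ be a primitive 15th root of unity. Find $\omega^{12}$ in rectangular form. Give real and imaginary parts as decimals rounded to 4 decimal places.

ω^12 = e^(2πi·12/15) = e^(i·8π/5)
= cos(8π/5) + i sin(8π/5)
= 0.3090 - 0.9511i


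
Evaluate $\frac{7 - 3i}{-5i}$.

Multiply numerator and denominator by conjugate (5i):
= (7 - 3i)(5i) / (0^2 + (-5)^2)
= (15 + 35i) / 25
Divide through by 5: (3 + 7i) / 5
= 3/5 + (7/5)i


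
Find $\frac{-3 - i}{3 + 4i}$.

Multiply numerator and denominator by conjugate (3 - 4i):
= (-3 - i)(3 - 4i) / (3^2 + 4^2)
= (-13 + 9i) / 25
= -13/25 + (9/25)i


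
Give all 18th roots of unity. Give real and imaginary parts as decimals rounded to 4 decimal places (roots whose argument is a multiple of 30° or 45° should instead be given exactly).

ω_k = e^(2πik/18) = cos(2πk/18) + i sin(2πk/18) for k = 0, 1, ..., 17
Roots: 1, 0.9397 + 0.3420i, 0.7660 + 0.6428i, 1/2 + (sqrt(3)/2)i, 0.1736 + 0.9848i, -0.1736 + 0.9848i, -1/2 + (sqrt(3)/2)i, -0.7660 + 0.6428i, -0.9397 + 0.3420i, -1, -0.9397 - 0.3420i, -0.7660 - 0.6428i, -1/2 - (sqrt(3)/2)i, -0.1736 - 0.9848i, 0.1736 - 0.9848i, 1/2 - (sqrt(3)/2)i, 0.7660 - 0.6428i, 0.9397 - 0.3420i


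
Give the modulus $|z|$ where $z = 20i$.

|z| = sqrt(a^2 + b^2) = sqrt(0^2 + 20^2) = sqrt(400) = 20


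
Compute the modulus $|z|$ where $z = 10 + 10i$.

|z| = sqrt(a^2 + b^2) = sqrt(10^2 + 10^2) = sqrt(200) = sqrt(200)


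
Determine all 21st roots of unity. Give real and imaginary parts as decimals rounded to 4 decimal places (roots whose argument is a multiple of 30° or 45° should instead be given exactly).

ω_k = e^(2πik/21) = cos(2πk/21) + i sin(2πk/21) for k = 0, 1, ..., 20
Roots: 1, 0.9556 + 0.2948i, 0.8262 + 0.5633i, 0.6235 + 0.7818i, 0.3653 + 0.9309i, 0.0747 + 0.9972i, -0.2225 + 0.9749i, -1/2 + (sqrt(3)/2)i, -0.7331 + 0.6802i, -0.9010 + 0.4339i, -0.9888 + 0.1490i, -0.9888 - 0.1490i, -0.9010 - 0.4339i, -0.7331 - 0.6802i, -1/2 - (sqrt(3)/2)i, -0.2225 - 0.9749i, 0.0747 - 0.9972i, 0.3653 - 0.9309i, 0.6235 - 0.7818i, 0.8262 - 0.5633i, 0.9556 - 0.2948i


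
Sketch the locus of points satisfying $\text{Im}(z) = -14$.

Im(z) = y where z = x + yi; the equation y = -14 is satisfied by all points with that y-coordinate
Locus: Horizontal line y = -14


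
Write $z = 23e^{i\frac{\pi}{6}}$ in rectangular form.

a = r cos θ = 23 * sqrt(3)/2 = 23*sqrt(3)/2
b = r sin θ = 23 * 1/2 = 23/2
z = 23*sqrt(3)/2 + (23/2)i


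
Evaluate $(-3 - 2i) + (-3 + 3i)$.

(-3 + (-3)) + (-2 + 3)i = -6 + i


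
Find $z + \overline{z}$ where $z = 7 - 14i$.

z + conjugate(z) = (a + bi) + (a - bi) = 2a
= 2 * 7 = 14


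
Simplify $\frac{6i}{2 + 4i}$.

Multiply numerator and denominator by conjugate (2 - 4i):
= (6i)(2 - 4i) / (2^2 + 4^2)
= (24 + 12i) / 20
Divide through by 4: (6 + 3i) / 5
= 6/5 + (3/5)i


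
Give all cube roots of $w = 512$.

|w| = 512, arg(w) = 0°
Root modulus = 512^(1/3) = 8
Root arguments: θ_k = (0° + 360°k)/3 for k = 0, 1, ..., 2
Roots: 8, -4 + 4*sqrt(3)i, -4 - 4*sqrt(3)i


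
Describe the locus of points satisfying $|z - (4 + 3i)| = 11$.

|z - z0| = r describes a circle centered at z0 with radius r
Here z0 = 4 + 3i and r = 11
Locus: Circle centered at (4, 3) with radius 11


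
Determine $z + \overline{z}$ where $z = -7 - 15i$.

z + conjugate(z) = (a + bi) + (a - bi) = 2a
= 2 * (-7) = -14


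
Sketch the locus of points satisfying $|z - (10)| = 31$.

|z - z0| = r describes a circle centered at z0 with radius r
Here z0 = 10 and r = 31
Locus: Circle centered at (10, 0) with radius 31


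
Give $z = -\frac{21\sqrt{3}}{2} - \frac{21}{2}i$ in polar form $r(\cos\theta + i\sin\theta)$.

r = |z| = sqrt(a^2 + b^2) = sqrt((-21*sqrt(3)/2)^2 + (-21/2)^2) = sqrt(1323/4 + 441/4) = sqrt(441) = 21
θ = arctan(b/a) = arctan(-10.5/-18.1865) (quadrant-adjusted) = 210°
z = 21(cos 210° + i sin 210°)


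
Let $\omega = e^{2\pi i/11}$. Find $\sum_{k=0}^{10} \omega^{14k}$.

Let ζ = ω^14 = e^(2πi·14/11). Since 11 ∤ 14, ζ ≠ 1.
Sum = Σ_{k=0}^{10} ζ^k = (ζ^11 - 1)/(ζ - 1) = (ω^{14·11} - 1)/(ζ - 1) = (1 - 1)/(ζ - 1) = 0


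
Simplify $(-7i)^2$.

(a + bi)^2 = a^2 - b^2 + 2abi
= 0^2 - (-7)^2 + 2*0*(-7)i
= -49


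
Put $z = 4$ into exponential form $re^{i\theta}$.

r = |z| = sqrt((4)^2 + (0)^2) = sqrt(16 + 0) = sqrt(16) = 4
b = 0 and a > 0, so z lies on the positive real axis: θ = 0
z = 4e^(i*0) = 4


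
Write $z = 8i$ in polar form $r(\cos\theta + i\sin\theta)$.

r = |z| = sqrt(a^2 + b^2) = sqrt((0)^2 + (8)^2) = sqrt(0 + 64) = sqrt(64) = 8
a = 0 and b > 0, so z lies on the positive imaginary axis: θ = 90°
z = 8(cos 90° + i sin 90°)


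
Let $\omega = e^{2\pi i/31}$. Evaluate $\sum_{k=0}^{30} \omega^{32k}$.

Let ζ = ω^32 = e^(2πi·32/31). Since 31 ∤ 32, ζ ≠ 1.
Sum = Σ_{k=0}^{30} ζ^k = (ζ^31 - 1)/(ζ - 1) = (ω^{32·31} - 1)/(ζ - 1) = (1 - 1)/(ζ - 1) = 0


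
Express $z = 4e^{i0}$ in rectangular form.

a = r cos θ = 4 * 1 = 4
b = r sin θ = 4 * 0 = 0
z = 4


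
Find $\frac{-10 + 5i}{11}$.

Divisor is real, so divide each part by 11:
= -10/11 + (5/11)i


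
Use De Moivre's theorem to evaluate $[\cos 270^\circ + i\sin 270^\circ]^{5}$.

By De Moivre: z^n = r^n(cos(nθ) + i sin(nθ))
= 1^5(cos(5*270°) + i sin(5*270°))
= 1(cos 270° + i sin 270°)
= -i


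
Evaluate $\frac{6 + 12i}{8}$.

Divisor is real, so divide each part by 8:
= 3/4 + (3/2)i


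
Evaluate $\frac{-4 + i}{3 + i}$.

Multiply numerator and denominator by conjugate (3 - i):
= (-4 + i)(3 - i) / (3^2 + 1^2)
= (-11 + 7i) / 10
= -11/10 + (7/10)i


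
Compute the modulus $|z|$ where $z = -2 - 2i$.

|z| = sqrt(a^2 + b^2) = sqrt((-2)^2 + (-2)^2) = sqrt(8) = sqrt(8)


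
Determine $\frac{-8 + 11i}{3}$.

Divisor is real, so divide each part by 3:
= -8/3 + (11/3)i


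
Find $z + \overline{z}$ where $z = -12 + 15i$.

z + conjugate(z) = (a + bi) + (a - bi) = 2a
= 2 * (-12) = -24


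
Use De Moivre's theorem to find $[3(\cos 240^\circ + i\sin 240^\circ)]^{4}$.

By De Moivre: z^n = r^n(cos(nθ) + i sin(nθ))
= 3^4(cos(4*240°) + i sin(4*240°))
= 81(cos 240° + i sin 240°)
= -81/2 - (81*sqrt(3)/2)i


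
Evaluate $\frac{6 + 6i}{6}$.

Divisor is real, so divide each part by 6:
= 1 + i


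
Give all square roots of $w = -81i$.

|w| = 81, arg(w) = 270°
Root modulus = 81^(1/2) = 9
Root arguments: θ_k = (270° + 360°k)/2 for k = 0, 1, ..., 1
Roots: -9*sqrt(2)/2 + (9*sqrt(2)/2)i, 9*sqrt(2)/2 - (9*sqrt(2)/2)i


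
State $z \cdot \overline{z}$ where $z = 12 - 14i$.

z * conjugate(z) = |z|^2 = a^2 + b^2
= 12^2 + (-14)^2 = 340


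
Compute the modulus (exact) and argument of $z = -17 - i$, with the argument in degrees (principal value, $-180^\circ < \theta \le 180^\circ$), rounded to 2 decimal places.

|z| = sqrt((-17)^2 + (-1)^2) = sqrt(290)
arg(z) = arctan(b/a) = arctan(-1/-17) (quadrant-adjusted) = -176.63°


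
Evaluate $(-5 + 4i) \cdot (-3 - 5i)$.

(a1*a2 - b1*b2) + (a1*b2 + b1*a2)i
= (15 - (-20)) + (25 + (-12))i
= 35 + 13i


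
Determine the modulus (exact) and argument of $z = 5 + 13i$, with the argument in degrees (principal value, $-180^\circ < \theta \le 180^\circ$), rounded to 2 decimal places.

|z| = sqrt(5^2 + 13^2) = sqrt(194)
arg(z) = arctan(b/a) = arctan(13/5) (quadrant-adjusted) = 68.96°


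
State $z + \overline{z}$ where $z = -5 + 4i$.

z + conjugate(z) = (a + bi) + (a - bi) = 2a
= 2 * (-5) = -10


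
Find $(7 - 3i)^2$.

(a + bi)^2 = a^2 - b^2 + 2abi
= 7^2 - (-3)^2 + 2*7*(-3)i
= 40 - 42i


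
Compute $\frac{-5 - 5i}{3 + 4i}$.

Multiply numerator and denominator by conjugate (3 - 4i):
= (-5 - 5i)(3 - 4i) / (3^2 + 4^2)
= (-35 + 5i) / 25
Divide through by 5: (-7 + i) / 5
= -7/5 + (1/5)i


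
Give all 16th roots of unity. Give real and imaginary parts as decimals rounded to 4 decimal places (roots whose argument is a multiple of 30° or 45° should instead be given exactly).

ω_k = e^(2πik/16) = cos(2πk/16) + i sin(2πk/16) for k = 0, 1, ..., 15
Roots: 1, 0.9239 + 0.3827i, sqrt(2)/2 + (sqrt(2)/2)i, 0.3827 + 0.9239i, i, -0.3827 + 0.9239i, -sqrt(2)/2 + (sqrt(2)/2)i, -0.9239 + 0.3827i, -1, -0.9239 - 0.3827i, -sqrt(2)/2 - (sqrt(2)/2)i, -0.3827 - 0.9239i, -i, 0.3827 - 0.9239i, sqrt(2)/2 - (sqrt(2)/2)i, 0.9239 - 0.3827i


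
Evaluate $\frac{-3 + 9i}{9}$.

Divisor is real, so divide each part by 9:
= -1/3 + i


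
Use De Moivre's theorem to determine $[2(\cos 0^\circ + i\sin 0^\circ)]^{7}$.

By De Moivre: z^n = r^n(cos(nθ) + i sin(nθ))
= 2^7(cos(7*0°) + i sin(7*0°))
= 128(cos 0° + i sin 0°)
= 128


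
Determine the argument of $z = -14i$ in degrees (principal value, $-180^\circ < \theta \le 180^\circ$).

a = 0 and b < 0, so z lies on the negative imaginary axis: θ = -90°


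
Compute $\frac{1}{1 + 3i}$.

Multiply numerator and denominator by conjugate (1 - 3i):
= (1)(1 - 3i) / (1^2 + 3^2)
= (1 - 3i) / 10
= 1/10 - (3/10)i


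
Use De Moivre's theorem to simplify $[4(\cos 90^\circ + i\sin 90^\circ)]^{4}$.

By De Moivre: z^n = r^n(cos(nθ) + i sin(nθ))
= 4^4(cos(4*90°) + i sin(4*90°))
= 256(cos 0° + i sin 0°)
= 256


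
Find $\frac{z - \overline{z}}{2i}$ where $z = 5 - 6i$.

z - conjugate(z) = 2bi
(z - conjugate(z))/(2i) = 2bi/(2i) = b = -6


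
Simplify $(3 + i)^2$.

(a + bi)^2 = a^2 - b^2 + 2abi
= 3^2 - 1^2 + 2*3*1i
= 8 + 6i


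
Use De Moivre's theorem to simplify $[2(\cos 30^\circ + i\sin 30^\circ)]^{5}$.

By De Moivre: z^n = r^n(cos(nθ) + i sin(nθ))
= 2^5(cos(5*30°) + i sin(5*30°))
= 32(cos 150° + i sin 150°)
= -16*sqrt(3) + 16i


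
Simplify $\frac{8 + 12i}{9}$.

Divisor is real, so divide each part by 9:
= 8/9 + (4/3)i


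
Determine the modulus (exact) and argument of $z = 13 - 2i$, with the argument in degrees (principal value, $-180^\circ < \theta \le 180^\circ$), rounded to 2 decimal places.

|z| = sqrt(13^2 + (-2)^2) = sqrt(173)
arg(z) = arctan(b/a) = arctan(-2/13) (quadrant-adjusted) = -8.75°


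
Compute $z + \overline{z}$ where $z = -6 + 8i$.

z + conjugate(z) = (a + bi) + (a - bi) = 2a
= 2 * (-6) = -12


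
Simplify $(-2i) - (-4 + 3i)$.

(0 - (-4)) + (-2 - 3)i = 4 - 5i


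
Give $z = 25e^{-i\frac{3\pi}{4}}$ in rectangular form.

a = r cos θ = 25 * -sqrt(2)/2 = -25*sqrt(2)/2
b = r sin θ = 25 * -sqrt(2)/2 = -25*sqrt(2)/2
z = -25*sqrt(2)/2 - (25*sqrt(2)/2)i


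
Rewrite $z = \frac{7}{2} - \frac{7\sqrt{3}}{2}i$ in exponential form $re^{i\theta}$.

r = |z| = sqrt((7/2)^2 + (-7*sqrt(3)/2)^2) = sqrt(49/4 + 147/4) = sqrt(49) = 7
θ = arctan(b/a) = arctan(-6.0622/3.5) (quadrant-adjusted) = -60° = -π/3
z = 7e^(-i*π/3)


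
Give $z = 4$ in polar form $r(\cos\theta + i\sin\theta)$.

r = |z| = sqrt(a^2 + b^2) = sqrt((4)^2 + (0)^2) = sqrt(16 + 0) = sqrt(16) = 4
b = 0 and a > 0, so z lies on the positive real axis: θ = 0°
z = 4(cos 0° + i sin 0°)


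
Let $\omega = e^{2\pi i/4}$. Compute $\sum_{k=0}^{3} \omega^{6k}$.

Let ζ = ω^6 = e^(2πi·6/4). Since 4 ∤ 6, ζ ≠ 1.
Sum = Σ_{k=0}^{3} ζ^k = (ζ^4 - 1)/(ζ - 1) = (ω^{6·4} - 1)/(ζ - 1) = (1 - 1)/(ζ - 1) = 0


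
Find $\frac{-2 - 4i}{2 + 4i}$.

Multiply numerator and denominator by conjugate (2 - 4i):
= (-2 - 4i)(2 - 4i) / (2^2 + 4^2)
= (-20) / 20
= -1


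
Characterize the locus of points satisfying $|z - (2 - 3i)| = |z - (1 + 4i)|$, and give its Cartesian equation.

|z - z1| = |z - z2| means z is equidistant from z1 and z2,
i.e. the perpendicular bisector of the segment from (2, -3) to (1, 4) (midpoint (3/2, 1/2)).
With z = x + yi, square both sides:
(x - 2)^2 + (y - (-3))^2 = (x - 1)^2 + (y - 4)^2
The x^2 and y^2 terms cancel: -2x + 14y = 17 - 13 = 4
Simplify: x - 7y = -2
Locus: Perpendicular bisector of the segment from (2, -3) to (1, 4): the line x - 7y = -2


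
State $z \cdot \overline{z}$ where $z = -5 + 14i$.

z * conjugate(z) = |z|^2 = a^2 + b^2
= (-5)^2 + 14^2 = 221


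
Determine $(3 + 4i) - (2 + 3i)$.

(3 - 2) + (4 - 3)i = 1 + i


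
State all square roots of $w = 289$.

|w| = 289, arg(w) = 0°
Root modulus = 289^(1/2) = 17
Root arguments: θ_k = (0° + 360°k)/2 for k = 0, 1, ..., 1
Roots: 17, -17


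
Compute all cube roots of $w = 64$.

|w| = 64, arg(w) = 0°
Root modulus = 64^(1/3) = 4
Root arguments: θ_k = (0° + 360°k)/3 for k = 0, 1, ..., 2
Roots: 4, -2 + 2*sqrt(3)i, -2 - 2*sqrt(3)i


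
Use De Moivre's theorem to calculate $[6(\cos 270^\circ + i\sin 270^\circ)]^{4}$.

By De Moivre: z^n = r^n(cos(nθ) + i sin(nθ))
= 6^4(cos(4*270°) + i sin(4*270°))
= 1296(cos 0° + i sin 0°)
= 1296


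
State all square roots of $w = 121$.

|w| = 121, arg(w) = 0°
Root modulus = 121^(1/2) = 11
Root arguments: θ_k = (0° + 360°k)/2 for k = 0, 1, ..., 1
Roots: 11, -11


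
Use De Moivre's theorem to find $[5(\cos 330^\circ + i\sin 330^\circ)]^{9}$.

By De Moivre: z^n = r^n(cos(nθ) + i sin(nθ))
= 5^9(cos(9*330°) + i sin(9*330°))
= 1953125(cos 90° + i sin 90°)
= 1953125i


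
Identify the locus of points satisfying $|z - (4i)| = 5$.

|z - z0| = r describes a circle centered at z0 with radius r
Here z0 = 4i and r = 5
Locus: Circle centered at (0, 4) with radius 5


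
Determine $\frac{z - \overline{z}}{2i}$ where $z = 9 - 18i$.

z - conjugate(z) = 2bi
(z - conjugate(z))/(2i) = 2bi/(2i) = b = -18


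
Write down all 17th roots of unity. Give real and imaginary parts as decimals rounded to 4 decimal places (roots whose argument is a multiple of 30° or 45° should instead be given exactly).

ω_k = e^(2πik/17) = cos(2πk/17) + i sin(2πk/17) for k = 0, 1, ..., 16
Roots: 1, 0.9325 + 0.3612i, 0.7390 + 0.6737i, 0.4457 + 0.8952i, 0.0923 + 0.9957i, -0.2737 + 0.9618i, -0.6026 + 0.7980i, -0.8502 + 0.5264i, -0.9830 + 0.1837i, -0.9830 - 0.1837i, -0.8502 - 0.5264i, -0.6026 - 0.7980i, -0.2737 - 0.9618i, 0.0923 - 0.9957i, 0.4457 - 0.8952i, 0.7390 - 0.6737i, 0.9325 - 0.3612i


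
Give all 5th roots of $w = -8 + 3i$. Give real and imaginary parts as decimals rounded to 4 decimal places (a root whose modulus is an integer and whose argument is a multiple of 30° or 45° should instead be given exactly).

|w| = sqrt(73) ≈ 8.544004, arg(w) ≈ 159.443955°
Root modulus = sqrt(73)^(1/5) ≈ 1.535792
Root arguments: θ_k = (arg(w) + 360°k)/5 for k = 0, 1, ..., 4
Compute each root as (root modulus)(cos θ_k + i sin θ_k) using full-precision intermediates, then round to 4 decimal places.
Roots: 1.3040 + 0.8113i, -0.3686 + 1.4909i, -1.5318 + 0.1101i, -0.5781 - 1.4228i, 1.1746 - 0.9895i


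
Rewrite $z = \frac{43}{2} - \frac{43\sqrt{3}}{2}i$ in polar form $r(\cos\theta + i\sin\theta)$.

r = |z| = sqrt(a^2 + b^2) = sqrt((43/2)^2 + (-43*sqrt(3)/2)^2) = sqrt(1849/4 + 5547/4) = sqrt(1849) = 43
θ = arctan(b/a) = arctan(-37.2391/21.5) (quadrant-adjusted) = 300°
z = 43(cos 300° + i sin 300°)


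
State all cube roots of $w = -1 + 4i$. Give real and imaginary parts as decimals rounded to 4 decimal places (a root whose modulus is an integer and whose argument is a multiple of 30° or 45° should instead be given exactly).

|w| = sqrt(17) ≈ 4.123106, arg(w) ≈ 104.036243°
Root modulus = sqrt(17)^(1/3) ≈ 1.603522
Root arguments: θ_k = (arg(w) + 360°k)/3 for k = 0, 1, ..., 2
Compute each root as (root modulus)(cos θ_k + i sin θ_k) using full-precision intermediates, then round to 4 decimal places.
Roots: 1.3187 + 0.9124i, -1.4495 + 0.6858i, 0.1308 - 1.5982i


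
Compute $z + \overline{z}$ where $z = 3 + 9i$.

z + conjugate(z) = (a + bi) + (a - bi) = 2a
= 2 * 3 = 6


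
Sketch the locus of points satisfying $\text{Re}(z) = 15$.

Re(z) = x where z = x + yi; the equation x = 15 is satisfied by all points with that x-coordinate
Locus: Vertical line x = 15


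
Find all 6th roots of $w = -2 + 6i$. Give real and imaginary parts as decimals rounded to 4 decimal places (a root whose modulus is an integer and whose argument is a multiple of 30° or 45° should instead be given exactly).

|w| = sqrt(40) ≈ 6.324555, arg(w) ≈ 108.434949°
Root modulus = sqrt(40)^(1/6) ≈ 1.359894
Root arguments: θ_k = (arg(w) + 360°k)/6 for k = 0, 1, ..., 5
Compute each root as (root modulus)(cos θ_k + i sin θ_k) using full-precision intermediates, then round to 4 decimal places.
Roots: 1.2928 + 0.4219i, 0.2811 + 1.3305i, -1.0117 + 0.9087i, -1.2928 - 0.4219i, -0.2811 - 1.3305i, 1.0117 - 0.9087i


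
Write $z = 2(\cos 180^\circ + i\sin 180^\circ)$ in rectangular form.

a = r cos θ = 2 * -1 = -2
b = r sin θ = 2 * 0 = 0
z = -2


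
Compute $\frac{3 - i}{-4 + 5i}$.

Multiply numerator and denominator by conjugate (-4 - 5i):
= (3 - i)(-4 - 5i) / ((-4)^2 + 5^2)
= (-17 - 11i) / 41
= -17/41 - (11/41)i


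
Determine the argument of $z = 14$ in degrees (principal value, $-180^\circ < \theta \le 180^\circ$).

b = 0 and a > 0, so z lies on the positive real axis: θ = 0°


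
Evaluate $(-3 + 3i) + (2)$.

(-3 + 2) + (3 + 0)i = -1 + 3i


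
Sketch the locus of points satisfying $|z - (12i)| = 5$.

|z - z0| = r describes a circle centered at z0 with radius r
Here z0 = 12i and r = 5
Locus: Circle centered at (0, 12) with radius 5


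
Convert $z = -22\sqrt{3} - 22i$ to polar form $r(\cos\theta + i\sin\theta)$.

r = |z| = sqrt(a^2 + b^2) = sqrt((-22*sqrt(3))^2 + (-22)^2) = sqrt(1452 + 484) = sqrt(1936) = 44
θ = arctan(b/a) = arctan(-22/-38.1051) (quadrant-adjusted) = 210°
z = 44(cos 210° + i sin 210°)


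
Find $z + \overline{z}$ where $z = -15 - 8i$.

z + conjugate(z) = (a + bi) + (a - bi) = 2a
= 2 * (-15) = -30


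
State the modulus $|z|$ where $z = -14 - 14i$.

|z| = sqrt(a^2 + b^2) = sqrt((-14)^2 + (-14)^2) = sqrt(392) = sqrt(392)


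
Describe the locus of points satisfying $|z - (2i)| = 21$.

|z - z0| = r describes a circle centered at z0 with radius r
Here z0 = 2i and r = 21
Locus: Circle centered at (0, 2) with radius 21


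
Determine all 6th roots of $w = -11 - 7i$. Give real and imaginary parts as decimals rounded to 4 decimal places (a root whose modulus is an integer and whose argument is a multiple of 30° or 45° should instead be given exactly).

|w| = sqrt(170) ≈ 13.038405, arg(w) ≈ 212.471192°
Root modulus = sqrt(170)^(1/6) ≈ 1.534160
Root arguments: θ_k = (arg(w) + 360°k)/6 for k = 0, 1, ..., 5
Compute each root as (root modulus)(cos θ_k + i sin θ_k) using full-precision intermediates, then round to 4 decimal places.
Roots: 1.2504 + 0.8890i, -0.1447 + 1.5273i, -1.3950 + 0.6384i, -1.2504 - 0.8890i, 0.1447 - 1.5273i, 1.3950 - 0.6384i


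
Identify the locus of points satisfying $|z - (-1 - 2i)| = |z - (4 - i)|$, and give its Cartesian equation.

|z - z1| = |z - z2| means z is equidistant from z1 and z2,
i.e. the perpendicular bisector of the segment from (-1, -2) to (4, -1) (midpoint (3/2, -3/2)).
With z = x + yi, square both sides:
(x - (-1))^2 + (y - (-2))^2 = (x - 4)^2 + (y - (-1))^2
The x^2 and y^2 terms cancel: 10x + 2y = 17 - 5 = 12
Simplify: 5x + y = 6
Locus: Perpendicular bisector of the segment from (-1, -2) to (4, -1): the line 5x + y = 6


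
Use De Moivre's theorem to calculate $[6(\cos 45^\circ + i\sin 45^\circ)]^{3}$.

By De Moivre: z^n = r^n(cos(nθ) + i sin(nθ))
= 6^3(cos(3*45°) + i sin(3*45°))
= 216(cos 135° + i sin 135°)
= -108*sqrt(2) + 108*sqrt(2)i


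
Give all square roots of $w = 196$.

|w| = 196, arg(w) = 0°
Root modulus = 196^(1/2) = 14
Root arguments: θ_k = (0° + 360°k)/2 for k = 0, 1, ..., 1
Roots: 14, -14


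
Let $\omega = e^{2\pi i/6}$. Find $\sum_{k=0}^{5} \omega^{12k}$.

Since 6 divides 12, ω^12 = (ω^6)^2 = 1^2 = 1, so every term is 1.
Sum = 6 · 1 = 6


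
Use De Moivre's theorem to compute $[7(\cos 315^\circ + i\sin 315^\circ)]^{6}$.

By De Moivre: z^n = r^n(cos(nθ) + i sin(nθ))
= 7^6(cos(6*315°) + i sin(6*315°))
= 117649(cos 90° + i sin 90°)
= 117649i


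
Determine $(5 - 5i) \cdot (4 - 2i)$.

(a1*a2 - b1*b2) + (a1*b2 + b1*a2)i
= (20 - 10) + (-10 + (-20))i
= 10 - 30i


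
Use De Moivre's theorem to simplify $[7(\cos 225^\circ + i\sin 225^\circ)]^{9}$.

By De Moivre: z^n = r^n(cos(nθ) + i sin(nθ))
= 7^9(cos(9*225°) + i sin(9*225°))
= 40353607(cos 225° + i sin 225°)
= -40353607*sqrt(2)/2 - (40353607*sqrt(2)/2)i


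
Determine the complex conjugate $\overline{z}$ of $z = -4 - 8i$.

If z = a + bi, then conjugate(z) = a - bi
conjugate(-4 - 8i) = -4 + 8i


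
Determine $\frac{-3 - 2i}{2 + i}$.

Multiply numerator and denominator by conjugate (2 - i):
= (-3 - 2i)(2 - i) / (2^2 + 1^2)
= (-8 - i) / 5
= -8/5 - (1/5)i


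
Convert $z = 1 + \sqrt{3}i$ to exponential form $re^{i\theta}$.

r = |z| = sqrt((1)^2 + (sqrt(3))^2) = sqrt(1 + 3) = sqrt(4) = 2
θ = arctan(b/a) = arctan(1.7321/1) (quadrant-adjusted) = 60° = π/3
z = 2e^(i*π/3)


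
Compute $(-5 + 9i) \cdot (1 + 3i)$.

(a1*a2 - b1*b2) + (a1*b2 + b1*a2)i
= (-5 - 27) + (-15 + 9)i
= -32 - 6i


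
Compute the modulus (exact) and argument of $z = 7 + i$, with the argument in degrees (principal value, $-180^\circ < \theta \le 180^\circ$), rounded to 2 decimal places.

|z| = sqrt(7^2 + 1^2) = sqrt(50)
arg(z) = arctan(b/a) = arctan(1/7) (quadrant-adjusted) = 8.13°


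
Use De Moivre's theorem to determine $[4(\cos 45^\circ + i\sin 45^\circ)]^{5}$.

By De Moivre: z^n = r^n(cos(nθ) + i sin(nθ))
= 4^5(cos(5*45°) + i sin(5*45°))
= 1024(cos 225° + i sin 225°)
= -512*sqrt(2) - 512*sqrt(2)i


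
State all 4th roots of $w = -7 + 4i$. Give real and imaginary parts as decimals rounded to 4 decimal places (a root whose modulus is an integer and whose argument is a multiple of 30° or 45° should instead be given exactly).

|w| = sqrt(65) ≈ 8.062258, arg(w) ≈ 150.255119°
Root modulus = sqrt(65)^(1/4) ≈ 1.685055
Root arguments: θ_k = (arg(w) + 360°k)/4 for k = 0, 1, ..., 3
Compute each root as (root modulus)(cos θ_k + i sin θ_k) using full-precision intermediates, then round to 4 decimal places.
Roots: 1.3357 + 1.0273i, -1.0273 + 1.3357i, -1.3357 - 1.0273i, 1.0273 - 1.3357i


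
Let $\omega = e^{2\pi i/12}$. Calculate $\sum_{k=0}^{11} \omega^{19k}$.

Let ζ = ω^19 = e^(2πi·19/12). Since 12 ∤ 19, ζ ≠ 1.
Sum = Σ_{k=0}^{11} ζ^k = (ζ^12 - 1)/(ζ - 1) = (ω^{19·12} - 1)/(ζ - 1) = (1 - 1)/(ζ - 1) = 0


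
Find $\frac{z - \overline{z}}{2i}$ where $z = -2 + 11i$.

z - conjugate(z) = 2bi
(z - conjugate(z))/(2i) = 2bi/(2i) = b = 11


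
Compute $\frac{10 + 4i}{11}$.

Divisor is real, so divide each part by 11:
= 10/11 + (4/11)i


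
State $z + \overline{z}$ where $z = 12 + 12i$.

z + conjugate(z) = (a + bi) + (a - bi) = 2a
= 2 * 12 = 24


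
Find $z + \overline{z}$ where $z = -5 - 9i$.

z + conjugate(z) = (a + bi) + (a - bi) = 2a
= 2 * (-5) = -10


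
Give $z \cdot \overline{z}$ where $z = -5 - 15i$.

z * conjugate(z) = |z|^2 = a^2 + b^2
= (-5)^2 + (-15)^2 = 250


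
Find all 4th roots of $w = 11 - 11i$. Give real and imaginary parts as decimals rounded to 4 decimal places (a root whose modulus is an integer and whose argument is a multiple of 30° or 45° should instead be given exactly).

|w| = sqrt(242) ≈ 15.556349, arg(w) = 315°
Root modulus = sqrt(242)^(1/4) ≈ 1.985989
Root arguments: θ_k = (315° + 360°k)/4 for k = 0, 1, ..., 3
Compute each root as (root modulus)(cos θ_k + i sin θ_k) using full-precision intermediates, then round to 4 decimal places.
Roots: 0.3874 + 1.9478i, -1.9478 + 0.3874i, -0.3874 - 1.9478i, 1.9478 - 0.3874i


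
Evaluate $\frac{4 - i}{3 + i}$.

Multiply numerator and denominator by conjugate (3 - i):
= (4 - i)(3 - i) / (3^2 + 1^2)
= (11 - 7i) / 10
= 11/10 - (7/10)i


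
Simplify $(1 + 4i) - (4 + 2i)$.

(1 - 4) + (4 - 2)i = -3 + 2i


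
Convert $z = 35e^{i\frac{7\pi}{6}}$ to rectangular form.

a = r cos θ = 35 * -sqrt(3)/2 = -35*sqrt(3)/2
b = r sin θ = 35 * -1/2 = -35/2
z = -35*sqrt(3)/2 - (35/2)i


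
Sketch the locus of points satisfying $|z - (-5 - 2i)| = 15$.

|z - z0| = r describes a circle centered at z0 with radius r
Here z0 = -5 - 2i and r = 15
Locus: Circle centered at (-5, -2) with radius 15


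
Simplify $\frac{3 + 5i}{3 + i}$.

Multiply numerator and denominator by conjugate (3 - i):
= (3 + 5i)(3 - i) / (3^2 + 1^2)
= (14 + 12i) / 10
Divide through by 2: (7 + 6i) / 5
= 7/5 + (6/5)i


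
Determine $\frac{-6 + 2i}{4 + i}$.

Multiply numerator and denominator by conjugate (4 - i):
= (-6 + 2i)(4 - i) / (4^2 + 1^2)
= (-22 + 14i) / 17
= -22/17 + (14/17)i


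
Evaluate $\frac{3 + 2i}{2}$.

Divisor is real, so divide each part by 2:
= 3/2 + i


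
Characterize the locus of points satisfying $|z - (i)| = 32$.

|z - z0| = r describes a circle centered at z0 with radius r
Here z0 = i and r = 32
Locus: Circle centered at (0, 1) with radius 32


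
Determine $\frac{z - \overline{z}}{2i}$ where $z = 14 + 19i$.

z - conjugate(z) = 2bi
(z - conjugate(z))/(2i) = 2bi/(2i) = b = 19


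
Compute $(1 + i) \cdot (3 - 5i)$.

(a1*a2 - b1*b2) + (a1*b2 + b1*a2)i
= (3 - (-5)) + (-5 + 3)i
= 8 - 2i


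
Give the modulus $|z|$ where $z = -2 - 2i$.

|z| = sqrt(a^2 + b^2) = sqrt((-2)^2 + (-2)^2) = sqrt(8) = sqrt(8)


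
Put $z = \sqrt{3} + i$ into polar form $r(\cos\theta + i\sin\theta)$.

r = |z| = sqrt(a^2 + b^2) = sqrt((sqrt(3))^2 + (1)^2) = sqrt(3 + 1) = sqrt(4) = 2
θ = arctan(b/a) = arctan(1/1.7321) (quadrant-adjusted) = 30°
z = 2(cos 30° + i sin 30°)


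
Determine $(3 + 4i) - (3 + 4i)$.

(3 - 3) + (4 - 4)i = 0


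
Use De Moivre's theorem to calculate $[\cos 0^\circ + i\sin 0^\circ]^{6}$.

By De Moivre: z^n = r^n(cos(nθ) + i sin(nθ))
= 1^6(cos(6*0°) + i sin(6*0°))
= 1(cos 0° + i sin 0°)
= 1


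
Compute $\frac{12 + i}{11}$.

Divisor is real, so divide each part by 11:
= 12/11 + (1/11)i


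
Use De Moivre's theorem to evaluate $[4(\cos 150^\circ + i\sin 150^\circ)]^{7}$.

By De Moivre: z^n = r^n(cos(nθ) + i sin(nθ))
= 4^7(cos(7*150°) + i sin(7*150°))
= 16384(cos 330° + i sin 330°)
= 8192*sqrt(3) - 8192i


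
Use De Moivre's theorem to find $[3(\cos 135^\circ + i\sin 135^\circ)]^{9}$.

By De Moivre: z^n = r^n(cos(nθ) + i sin(nθ))
= 3^9(cos(9*135°) + i sin(9*135°))
= 19683(cos 135° + i sin 135°)
= -19683*sqrt(2)/2 + (19683*sqrt(2)/2)i


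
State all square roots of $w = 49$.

|w| = 49, arg(w) = 0°
Root modulus = 49^(1/2) = 7
Root arguments: θ_k = (0° + 360°k)/2 for k = 0, 1, ..., 1
Roots: 7, -7


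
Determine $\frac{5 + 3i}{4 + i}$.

Multiply numerator and denominator by conjugate (4 - i):
= (5 + 3i)(4 - i) / (4^2 + 1^2)
= (23 + 7i) / 17
= 23/17 + (7/17)i


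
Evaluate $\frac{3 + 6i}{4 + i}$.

Multiply numerator and denominator by conjugate (4 - i):
= (3 + 6i)(4 - i) / (4^2 + 1^2)
= (18 + 21i) / 17
= 18/17 + (21/17)i


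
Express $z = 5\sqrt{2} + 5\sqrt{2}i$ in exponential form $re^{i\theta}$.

r = |z| = sqrt((5*sqrt(2))^2 + (5*sqrt(2))^2) = sqrt(50 + 50) = sqrt(100) = 10
θ = arctan(b/a) = arctan(7.0711/7.0711) (quadrant-adjusted) = 45° = π/4
z = 10e^(i*π/4)


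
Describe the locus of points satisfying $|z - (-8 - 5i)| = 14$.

|z - z0| = r describes a circle centered at z0 with radius r
Here z0 = -8 - 5i and r = 14
Locus: Circle centered at (-8, -5) with radius 14


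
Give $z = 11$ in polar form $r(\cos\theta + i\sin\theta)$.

r = |z| = sqrt(a^2 + b^2) = sqrt((11)^2 + (0)^2) = sqrt(121 + 0) = sqrt(121) = 11
b = 0 and a > 0, so z lies on the positive real axis: θ = 0°
z = 11(cos 0° + i sin 0°)


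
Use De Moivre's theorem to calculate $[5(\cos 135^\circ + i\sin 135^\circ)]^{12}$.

By De Moivre: z^n = r^n(cos(nθ) + i sin(nθ))
= 5^12(cos(12*135°) + i sin(12*135°))
= 244140625(cos 180° + i sin 180°)
= -244140625


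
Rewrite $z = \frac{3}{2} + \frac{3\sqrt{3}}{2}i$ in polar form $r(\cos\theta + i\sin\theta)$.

r = |z| = sqrt(a^2 + b^2) = sqrt((3/2)^2 + (3*sqrt(3)/2)^2) = sqrt(9/4 + 27/4) = sqrt(9) = 3
θ = arctan(b/a) = arctan(2.5981/1.5) (quadrant-adjusted) = 60°
z = 3(cos 60° + i sin 60°)


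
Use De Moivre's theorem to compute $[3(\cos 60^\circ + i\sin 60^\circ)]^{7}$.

By De Moivre: z^n = r^n(cos(nθ) + i sin(nθ))
= 3^7(cos(7*60°) + i sin(7*60°))
= 2187(cos 60° + i sin 60°)
= 2187/2 + (2187*sqrt(3)/2)i


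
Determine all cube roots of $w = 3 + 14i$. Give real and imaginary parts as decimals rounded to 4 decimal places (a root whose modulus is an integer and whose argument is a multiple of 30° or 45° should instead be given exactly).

|w| = sqrt(205) ≈ 14.317821, arg(w) ≈ 77.905243°
Root modulus = sqrt(205)^(1/3) ≈ 2.428244
Root arguments: θ_k = (arg(w) + 360°k)/3 for k = 0, 1, ..., 2
Compute each root as (root modulus)(cos θ_k + i sin θ_k) using full-precision intermediates, then round to 4 decimal places.
Roots: 2.1831 + 1.0633i, -2.0124 + 1.3590i, -0.1707 - 2.4222i
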